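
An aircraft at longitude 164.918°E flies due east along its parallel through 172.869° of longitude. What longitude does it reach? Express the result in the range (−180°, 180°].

22.213°W

Start at +164.918°; shift +172.869° → +337.787°.
+337.787° lies outside (−180°, 180°]; subtract 360° → -22.213°.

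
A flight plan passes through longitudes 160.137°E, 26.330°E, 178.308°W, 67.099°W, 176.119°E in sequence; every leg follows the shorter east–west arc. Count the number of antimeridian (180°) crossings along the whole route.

2

Leg 1: +160.137° → +26.330°, shortest Δλ = -133.807° (west) — does not cross 180°.
Leg 2: +26.330° → -178.308°, shortest Δλ = 155.362° (east) — crosses 180°.
Leg 3: -178.308° → -67.099°, shortest Δλ = 111.209° (east) — does not cross 180°.
Leg 4: -67.099° → +176.119°, shortest Δλ = -116.782° (west) — crosses 180°.
Total crossings: 2.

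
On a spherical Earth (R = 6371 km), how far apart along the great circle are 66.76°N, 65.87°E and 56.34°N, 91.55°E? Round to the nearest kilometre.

1764 km

Δλ = 91.55 − 65.87 = 25.68°.
Δφ = 56.34 − 66.76 = -10.42°.
a = sin²(Δφ/2) + cos φ₁ · cos φ₂ · sin²(Δλ/2) = 0.019047.
c = 2·atan2(√a, √(1−a)) = 0.27690 rad → d = 6371·c ≈ 1764.15 km.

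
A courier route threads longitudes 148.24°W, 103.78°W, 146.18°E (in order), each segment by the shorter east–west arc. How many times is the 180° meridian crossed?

1

Leg 1: -148.24° → -103.78°, shortest Δλ = 44.46° (east) — does not cross 180°.
Leg 2: -103.78° → +146.18°, shortest Δλ = -110.04° (west) — crosses 180°.
Total crossings: 1.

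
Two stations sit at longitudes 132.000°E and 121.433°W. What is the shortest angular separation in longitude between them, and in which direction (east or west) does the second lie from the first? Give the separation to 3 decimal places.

106.567° east

Raw difference: -121.433 − 132.000 = -253.433°.
Normalise into (−180°, 180°]: -253.433° + 360° = 106.567°.
Positive ⇒ the second point lies to the east; separation 106.567°.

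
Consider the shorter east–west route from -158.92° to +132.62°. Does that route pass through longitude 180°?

Yes

Naïve |132.62 − -158.92| = 291.54° > 180°, so the shorter arc goes the other way round — across 180°.
Signed shortest Δλ = ((132.62 − -158.92 + 180) mod 360) − 180 = -68.46°.
Going west by 68.46° from -158.92° passes through 180° before reaching +132.62°.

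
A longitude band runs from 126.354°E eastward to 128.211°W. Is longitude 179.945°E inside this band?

Band width going east from +126.354° to -128.211°: ((-128.211 − 126.354) mod 360) = 105.435°.
Offset of +179.945° east of the west edge: ((179.945 − 126.354) mod 360) = 53.591°.
53.591° ≤ 105.435° ⇒ inside.

Yes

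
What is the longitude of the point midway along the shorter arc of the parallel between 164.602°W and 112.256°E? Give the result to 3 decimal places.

153.827°E

Signed shortest Δλ from -164.602° to +112.256° is -83.142°.
Midpoint longitude = -164.602° + (-83.142°)/2 = -164.602° − 41.571° = -206.173°.
Normalise into (−180°, 180°]: +153.827°.
(The naïve average (-164.602 + +112.256)/2 = -26.173° is on the wrong side of the globe.)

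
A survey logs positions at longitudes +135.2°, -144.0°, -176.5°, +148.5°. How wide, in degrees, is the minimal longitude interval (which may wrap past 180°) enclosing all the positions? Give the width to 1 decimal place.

80.8°

Sort the longitudes: -176.5°, -144.0°, +135.2°, +148.5°.
Eastward gaps between consecutive values (wrapping around): 32.5°, 279.2°, 13.3°, 35.0°.
Largest gap = 279.2° ⇒ minimal covering band is its complement: 360° − 279.2° = 80.8°.
Band runs from +135.2° eastward to -144.0°, crossing the antimeridian.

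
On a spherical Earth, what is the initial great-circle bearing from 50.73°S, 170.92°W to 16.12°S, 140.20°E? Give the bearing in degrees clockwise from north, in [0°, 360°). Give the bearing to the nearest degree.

293°

Δλ = 140.20 − -170.92 = 311.12°; wrapped into (−180°, 180°]: -48.88°.
θ = atan2( sin Δλ · cos φ₂ , cos φ₁ · sin φ₂ − sin φ₁ · cos φ₂ · cos Δλ )
  = atan2(-0.72371, 0.31336) = -66.588° → normalised to [0°, 360°): 293.412°.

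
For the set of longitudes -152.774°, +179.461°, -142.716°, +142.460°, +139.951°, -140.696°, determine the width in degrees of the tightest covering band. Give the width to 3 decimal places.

Sort the longitudes: -152.774°, -142.716°, -140.696°, +139.951°, +142.460°, +179.461°.
Eastward gaps between consecutive values (wrapping around): 10.058°, 2.020°, 280.647°, 2.509°, 37.001°, 27.765°.
Largest gap = 280.647° ⇒ minimal covering band is its complement: 360° − 280.647° = 79.353°.
Band runs from +139.951° eastward to -140.696°, crossing the antimeridian.

79.353°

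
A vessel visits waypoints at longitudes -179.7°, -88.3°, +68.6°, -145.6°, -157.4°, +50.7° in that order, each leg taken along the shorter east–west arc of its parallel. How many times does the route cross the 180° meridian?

Leg 1: -179.7° → -88.3°, shortest Δλ = 91.4° (east) — does not cross 180°.
Leg 2: -88.3° → +68.6°, shortest Δλ = 156.9° (east) — does not cross 180°.
Leg 3: +68.6° → -145.6°, shortest Δλ = 145.8° (east) — crosses 180°.
Leg 4: -145.6° → -157.4°, shortest Δλ = -11.8° (west) — does not cross 180°.
Leg 5: -157.4° → +50.7°, shortest Δλ = -151.9° (west) — crosses 180°.
Total crossings: 2.

2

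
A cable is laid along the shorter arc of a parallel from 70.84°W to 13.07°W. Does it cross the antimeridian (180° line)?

Signed shortest Δλ = ((-13.07 − -70.84 + 180) mod 360) − 180 = 57.77°.
Going east by 57.77° from -70.84° reaches -13.07° without touching 180°.

No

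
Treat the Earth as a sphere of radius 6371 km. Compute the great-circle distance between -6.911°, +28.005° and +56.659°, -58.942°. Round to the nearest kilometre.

Δλ = -58.942 − 28.005 = -86.947°.
Δφ = 56.659 − -6.911 = 63.570°.
a = sin²(Δφ/2) + cos φ₁ · cos φ₂ · sin²(Δλ/2) = 0.535732.
c = 2·atan2(√a, √(1−a)) = 1.64232 rad → d = 6371·c ≈ 10463.22 km.

10463 km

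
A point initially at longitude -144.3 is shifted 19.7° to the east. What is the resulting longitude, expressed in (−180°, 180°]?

-124.6°

Start at -144.3°; shift +19.7° → -124.6°.
-124.6° already lies in (−180°, 180°].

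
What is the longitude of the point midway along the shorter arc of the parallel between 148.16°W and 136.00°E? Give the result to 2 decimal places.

173.92°E

Signed shortest Δλ from -148.16° to +136.00° is -75.84°.
Midpoint longitude = -148.16° + (-75.84°)/2 = -148.16° − 37.92° = -186.08°.
Normalise into (−180°, 180°]: +173.92°.
(The naïve average (-148.16 + +136.00)/2 = -6.08° is on the wrong side of the globe.)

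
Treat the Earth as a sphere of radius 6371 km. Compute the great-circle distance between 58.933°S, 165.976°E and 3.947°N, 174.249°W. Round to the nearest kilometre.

Δλ = -174.249 − 165.976 = -340.225°; wrapped into (−180°, 180°]: 19.775°.
Δφ = 3.947 − -58.933 = 62.880°.
a = sin²(Δφ/2) + cos φ₁ · cos φ₂ · sin²(Δλ/2) = 0.287252.
c = 2·atan2(√a, √(1−a)) = 1.13129 rad → d = 6371·c ≈ 7207.42 km.

7207 km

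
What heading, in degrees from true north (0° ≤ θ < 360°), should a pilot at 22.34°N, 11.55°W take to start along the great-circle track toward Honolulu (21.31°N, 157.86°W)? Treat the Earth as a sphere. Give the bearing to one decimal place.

320.7°

Δλ = -157.86 − -11.55 = -146.31°.
θ = atan2( sin Δλ · cos φ₂ , cos φ₁ · sin φ₂ − sin φ₁ · cos φ₂ · cos Δλ )
  = atan2(-0.51677, 0.63078) = -39.326° → normalised to [0°, 360°): 320.674°.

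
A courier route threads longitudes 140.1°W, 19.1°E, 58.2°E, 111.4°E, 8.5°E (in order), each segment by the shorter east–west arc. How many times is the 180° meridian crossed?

0

Leg 1: -140.1° → +19.1°, shortest Δλ = 159.2° (east) — does not cross 180°.
Leg 2: +19.1° → +58.2°, shortest Δλ = 39.1° (east) — does not cross 180°.
Leg 3: +58.2° → +111.4°, shortest Δλ = 53.2° (east) — does not cross 180°.
Leg 4: +111.4° → +8.5°, shortest Δλ = -102.9° (west) — does not cross 180°.
Total crossings: 0.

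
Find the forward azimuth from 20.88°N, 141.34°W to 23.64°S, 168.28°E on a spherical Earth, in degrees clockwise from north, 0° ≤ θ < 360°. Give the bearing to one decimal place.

Δλ = 168.28 − -141.34 = 309.62°; wrapped into (−180°, 180°]: -50.38°.
θ = atan2( sin Δλ · cos φ₂ , cos φ₁ · sin φ₂ − sin φ₁ · cos φ₂ · cos Δλ )
  = atan2(-0.70565, -0.58286) = -129.557° → normalised to [0°, 360°): 230.443°.

230.4°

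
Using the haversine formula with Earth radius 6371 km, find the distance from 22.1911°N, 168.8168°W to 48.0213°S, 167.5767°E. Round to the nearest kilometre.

Δλ = 167.5767 − -168.8168 = 336.3935°; wrapped into (−180°, 180°]: -23.6065°.
Δφ = -48.0213 − 22.1911 = -70.2124°.
a = sin²(Δφ/2) + cos φ₁ · cos φ₂ · sin²(Δλ/2) = 0.356646.
c = 2·atan2(√a, √(1−a)) = 1.28001 rad → d = 6371·c ≈ 8154.92 km.

8155 km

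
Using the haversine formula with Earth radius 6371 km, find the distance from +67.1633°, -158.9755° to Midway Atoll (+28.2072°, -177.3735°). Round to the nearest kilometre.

Δλ = -177.3735 − -158.9755 = -18.3980°.
Δφ = 28.2072 − 67.1633 = -38.9561°.
a = sin²(Δφ/2) + cos φ₁ · cos φ₂ · sin²(Δλ/2) = 0.119927.
c = 2·atan2(√a, √(1−a)) = 0.70726 rad → d = 6371·c ≈ 4505.94 km.

4506 km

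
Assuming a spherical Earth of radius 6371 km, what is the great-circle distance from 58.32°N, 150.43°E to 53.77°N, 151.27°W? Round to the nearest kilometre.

3540 km

Δλ = -151.27 − 150.43 = -301.70°; wrapped into (−180°, 180°]: 58.30°.
Δφ = 53.77 − 58.32 = -4.55°.
a = sin²(Δφ/2) + cos φ₁ · cos φ₂ · sin²(Δλ/2) = 0.075221.
c = 2·atan2(√a, √(1−a)) = 0.55565 rad → d = 6371·c ≈ 3540.04 km.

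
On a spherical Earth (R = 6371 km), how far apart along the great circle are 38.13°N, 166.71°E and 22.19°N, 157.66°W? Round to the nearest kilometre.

Δλ = -157.66 − 166.71 = -324.37°; wrapped into (−180°, 180°]: 35.63°.
Δφ = 22.19 − 38.13 = -15.94°.
a = sin²(Δφ/2) + cos φ₁ · cos φ₂ · sin²(Δλ/2) = 0.087400.
c = 2·atan2(√a, √(1−a)) = 0.60024 rad → d = 6371·c ≈ 3824.14 km.

3824 km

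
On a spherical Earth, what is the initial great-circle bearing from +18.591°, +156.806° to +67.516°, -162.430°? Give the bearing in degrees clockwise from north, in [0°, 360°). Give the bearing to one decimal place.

17.7°

Δλ = -162.430 − 156.806 = -319.236°; wrapped into (−180°, 180°]: 40.764°.
θ = atan2( sin Δλ · cos φ₂ , cos φ₁ · sin φ₂ − sin φ₁ · cos φ₂ · cos Δλ )
  = atan2(0.24970, 0.78343) = 17.679° → normalised to [0°, 360°): 17.679°.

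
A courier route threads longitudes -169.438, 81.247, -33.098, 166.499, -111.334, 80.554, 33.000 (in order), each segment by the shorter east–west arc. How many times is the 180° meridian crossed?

4

Leg 1: -169.438° → +81.247°, shortest Δλ = -109.315° (west) — crosses 180°.
Leg 2: +81.247° → -33.098°, shortest Δλ = -114.345° (west) — does not cross 180°.
Leg 3: -33.098° → +166.499°, shortest Δλ = -160.403° (west) — crosses 180°.
Leg 4: +166.499° → -111.334°, shortest Δλ = 82.167° (east) — crosses 180°.
Leg 5: -111.334° → +80.554°, shortest Δλ = -168.112° (west) — crosses 180°.
Leg 6: +80.554° → +33.000°, shortest Δλ = -47.554° (west) — does not cross 180°.
Total crossings: 4.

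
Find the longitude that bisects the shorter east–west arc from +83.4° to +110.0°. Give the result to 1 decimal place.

Signed shortest Δλ from +83.4° to +110.0° is +26.6°.
Midpoint longitude = +83.4° + (+26.6°)/2 = +83.4° + 13.3° = +96.7°.

+96.7°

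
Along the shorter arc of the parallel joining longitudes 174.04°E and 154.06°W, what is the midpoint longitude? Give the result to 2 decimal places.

170.01°W

Signed shortest Δλ from +174.04° to -154.06° is +31.90°.
Midpoint longitude = +174.04° + (+31.90°)/2 = +174.04° + 15.95° = +189.99°.
Normalise into (−180°, 180°]: -170.01°.
(The naïve average (+174.04 + -154.06)/2 = 9.99° is on the wrong side of the globe.)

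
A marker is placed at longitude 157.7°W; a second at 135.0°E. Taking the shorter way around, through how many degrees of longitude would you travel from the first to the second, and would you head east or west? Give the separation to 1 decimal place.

67.3° west

Raw difference: 135.0 − -157.7 = 292.7°.
Normalise into (−180°, 180°]: 292.7° − 360° = -67.3°.
Negative ⇒ the second point lies to the west; separation 67.3°.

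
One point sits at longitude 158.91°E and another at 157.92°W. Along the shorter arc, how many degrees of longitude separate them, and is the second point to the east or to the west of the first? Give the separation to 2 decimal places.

Raw difference: -157.92 − 158.91 = -316.83°.
Normalise into (−180°, 180°]: -316.83° + 360° = 43.17°.
Positive ⇒ the second point lies to the east; separation 43.17°.

43.17° east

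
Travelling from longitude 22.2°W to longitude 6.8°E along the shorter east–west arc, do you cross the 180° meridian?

Signed shortest Δλ = ((6.8 − -22.2 + 180) mod 360) − 180 = 29.0°.
Going east by 29.0° from -22.2° reaches +6.8° without touching 180°.

No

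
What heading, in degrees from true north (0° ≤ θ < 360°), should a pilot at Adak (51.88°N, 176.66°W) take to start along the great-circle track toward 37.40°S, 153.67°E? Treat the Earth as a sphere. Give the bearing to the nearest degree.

Δλ = 153.67 − -176.66 = 330.33°; wrapped into (−180°, 180°]: -29.67°.
θ = atan2( sin Δλ · cos φ₂ , cos φ₁ · sin φ₂ − sin φ₁ · cos φ₂ · cos Δλ )
  = atan2(-0.39324, -0.91798) = -156.811° → normalised to [0°, 360°): 203.189°.

203°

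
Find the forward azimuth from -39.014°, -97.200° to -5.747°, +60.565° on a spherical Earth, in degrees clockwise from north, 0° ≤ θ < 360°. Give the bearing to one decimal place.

150.2°

Δλ = 60.565 − -97.200 = 157.765°.
θ = atan2( sin Δλ · cos φ₂ , cos φ₁ · sin φ₂ − sin φ₁ · cos φ₂ · cos Δλ )
  = atan2(0.37650, -0.65758) = 150.206° → normalised to [0°, 360°): 150.206°.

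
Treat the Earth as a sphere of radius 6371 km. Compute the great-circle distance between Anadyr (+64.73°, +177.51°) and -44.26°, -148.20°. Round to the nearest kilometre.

12481 km

Δλ = -148.20 − 177.51 = -325.71°; wrapped into (−180°, 180°]: 34.29°.
Δφ = -44.26 − 64.73 = -108.99°.
a = sin²(Δφ/2) + cos φ₁ · cos φ₂ · sin²(Δλ/2) = 0.689270.
c = 2·atan2(√a, √(1−a)) = 1.95901 rad → d = 6371·c ≈ 12480.88 km.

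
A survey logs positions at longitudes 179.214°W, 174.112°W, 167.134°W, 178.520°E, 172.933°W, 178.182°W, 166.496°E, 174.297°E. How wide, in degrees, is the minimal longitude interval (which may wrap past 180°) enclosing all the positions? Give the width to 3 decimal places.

Sort the longitudes: -179.214°, -178.182°, -174.112°, -172.933°, -167.134°, +166.496°, +174.297°, +178.520°.
Eastward gaps between consecutive values (wrapping around): 1.032°, 4.070°, 1.179°, 5.799°, 333.630°, 7.801°, 4.223°, 2.266°.
Largest gap = 333.630° ⇒ minimal covering band is its complement: 360° − 333.630° = 26.370°.
Band runs from +166.496° eastward to -167.134°, crossing the antimeridian.

26.370°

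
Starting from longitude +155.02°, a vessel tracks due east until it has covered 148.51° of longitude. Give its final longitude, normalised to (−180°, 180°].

Start at +155.02°; shift +148.51° → +303.53°.
+303.53° lies outside (−180°, 180°]; subtract 360° → -56.47°.

-56.47°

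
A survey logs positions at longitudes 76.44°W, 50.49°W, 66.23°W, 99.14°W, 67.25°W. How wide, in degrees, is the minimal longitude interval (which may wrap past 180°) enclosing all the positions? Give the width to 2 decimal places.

Sort the longitudes: -99.14°, -76.44°, -67.25°, -66.23°, -50.49°.
Eastward gaps between consecutive values (wrapping around): 22.70°, 9.19°, 1.02°, 15.74°, 311.35°.
Largest gap = 311.35° ⇒ minimal covering band is its complement: 360° − 311.35° = 48.65°.
Band runs from -99.14° eastward to -50.49°.

48.65°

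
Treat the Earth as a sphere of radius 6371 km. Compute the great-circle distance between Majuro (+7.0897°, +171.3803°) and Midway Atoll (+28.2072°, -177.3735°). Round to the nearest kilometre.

Δλ = -177.3735 − 171.3803 = -348.7538°; wrapped into (−180°, 180°]: 11.2462°.
Δφ = 28.2072 − 7.0897 = 21.1175°.
a = sin²(Δφ/2) + cos φ₁ · cos φ₂ · sin²(Δλ/2) = 0.041974.
c = 2·atan2(√a, √(1−a)) = 0.41267 rad → d = 6371·c ≈ 2629.15 km.

2629 km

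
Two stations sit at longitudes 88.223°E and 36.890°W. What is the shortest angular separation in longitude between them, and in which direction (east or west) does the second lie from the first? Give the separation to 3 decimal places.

Raw difference: -36.890 − 88.223 = -125.113°.
Normalise into (−180°, 180°]: -125.113° stays -125.113°.
Negative ⇒ the second point lies to the west; separation 125.113°.

125.113° west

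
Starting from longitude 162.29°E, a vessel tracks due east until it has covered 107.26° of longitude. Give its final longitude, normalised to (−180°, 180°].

Start at +162.29°; shift +107.26° → +269.55°.
+269.55° lies outside (−180°, 180°]; subtract 360° → -90.45°.

90.45°W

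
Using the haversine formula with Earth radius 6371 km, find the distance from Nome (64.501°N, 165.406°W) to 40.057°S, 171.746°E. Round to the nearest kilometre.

Δλ = 171.746 − -165.406 = 337.152°; wrapped into (−180°, 180°]: -22.848°.
Δφ = -40.057 − 64.501 = -104.558°.
a = sin²(Δφ/2) + cos φ₁ · cos φ₂ · sin²(Δλ/2) = 0.638607.
c = 2·atan2(√a, √(1−a)) = 1.85169 rad → d = 6371·c ≈ 11797.11 km.

11797 km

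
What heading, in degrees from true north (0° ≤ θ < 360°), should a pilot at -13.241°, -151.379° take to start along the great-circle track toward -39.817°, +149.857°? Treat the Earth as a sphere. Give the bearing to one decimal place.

Δλ = 149.857 − -151.379 = 301.236°; wrapped into (−180°, 180°]: -58.764°.
θ = atan2( sin Δλ · cos φ₂ , cos φ₁ · sin φ₂ − sin φ₁ · cos φ₂ · cos Δλ )
  = atan2(-0.65675, -0.53208) = -129.014° → normalised to [0°, 360°): 230.986°.

231.0°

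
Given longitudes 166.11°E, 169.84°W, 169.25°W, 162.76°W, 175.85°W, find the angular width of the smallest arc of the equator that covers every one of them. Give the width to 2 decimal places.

Sort the longitudes: -175.85°, -169.84°, -169.25°, -162.76°, +166.11°.
Eastward gaps between consecutive values (wrapping around): 6.01°, 0.59°, 6.49°, 328.87°, 18.04°.
Largest gap = 328.87° ⇒ minimal covering band is its complement: 360° − 328.87° = 31.13°.
Band runs from +166.11° eastward to -162.76°, crossing the antimeridian.

31.13°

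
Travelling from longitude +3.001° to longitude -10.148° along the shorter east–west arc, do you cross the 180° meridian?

No

Signed shortest Δλ = ((-10.148 − 3.001 + 180) mod 360) − 180 = -13.149°.
Going west by 13.149° from +3.001° reaches -10.148° without touching 180°.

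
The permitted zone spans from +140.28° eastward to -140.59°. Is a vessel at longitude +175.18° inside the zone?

Yes

Band width going east from +140.28° to -140.59°: ((-140.59 − 140.28) mod 360) = 79.13°.
Offset of +175.18° east of the west edge: ((175.18 − 140.28) mod 360) = 34.90°.
34.90° ≤ 79.13° ⇒ inside.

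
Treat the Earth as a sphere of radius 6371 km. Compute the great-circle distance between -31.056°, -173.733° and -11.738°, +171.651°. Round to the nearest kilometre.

Δλ = 171.651 − -173.733 = 345.384°; wrapped into (−180°, 180°]: -14.616°.
Δφ = -11.738 − -31.056 = 19.318°.
a = sin²(Δφ/2) + cos φ₁ · cos φ₂ · sin²(Δλ/2) = 0.041723.
c = 2·atan2(√a, √(1−a)) = 0.41142 rad → d = 6371·c ≈ 2621.15 km.

2621 km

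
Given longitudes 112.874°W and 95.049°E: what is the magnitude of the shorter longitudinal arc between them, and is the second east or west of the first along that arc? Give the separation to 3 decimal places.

152.077° west

Raw difference: 95.049 − -112.874 = 207.923°.
Normalise into (−180°, 180°]: 207.923° − 360° = -152.077°.
Negative ⇒ the second point lies to the west; separation 152.077°.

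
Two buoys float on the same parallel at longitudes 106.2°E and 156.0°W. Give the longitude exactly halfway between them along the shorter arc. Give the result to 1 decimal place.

155.1°E

Signed shortest Δλ from +106.2° to -156.0° is +97.8°.
Midpoint longitude = +106.2° + (+97.8°)/2 = +106.2° + 48.9° = +155.1°.
(The naïve average (+106.2 + -156.0)/2 = -24.9° is on the wrong side of the globe.)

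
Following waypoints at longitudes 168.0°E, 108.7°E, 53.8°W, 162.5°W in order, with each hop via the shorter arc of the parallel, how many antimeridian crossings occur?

0

Leg 1: +168.0° → +108.7°, shortest Δλ = -59.3° (west) — does not cross 180°.
Leg 2: +108.7° → -53.8°, shortest Δλ = -162.5° (west) — does not cross 180°.
Leg 3: -53.8° → -162.5°, shortest Δλ = -108.7° (west) — does not cross 180°.
Total crossings: 0.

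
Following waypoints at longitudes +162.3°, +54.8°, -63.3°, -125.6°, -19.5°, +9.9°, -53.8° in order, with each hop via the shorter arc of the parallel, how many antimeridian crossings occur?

0

Leg 1: +162.3° → +54.8°, shortest Δλ = -107.5° (west) — does not cross 180°.
Leg 2: +54.8° → -63.3°, shortest Δλ = -118.1° (west) — does not cross 180°.
Leg 3: -63.3° → -125.6°, shortest Δλ = -62.3° (west) — does not cross 180°.
Leg 4: -125.6° → -19.5°, shortest Δλ = 106.1° (east) — does not cross 180°.
Leg 5: -19.5° → +9.9°, shortest Δλ = 29.4° (east) — does not cross 180°.
Leg 6: +9.9° → -53.8°, shortest Δλ = -63.7° (west) — does not cross 180°.
Total crossings: 0.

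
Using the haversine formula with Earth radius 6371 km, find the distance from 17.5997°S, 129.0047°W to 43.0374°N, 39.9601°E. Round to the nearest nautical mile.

9180 nmi

Δλ = 39.9601 − -129.0047 = 168.9648°.
Δφ = 43.0374 − -17.5997 = 60.6371°.
a = sin²(Δφ/2) + cos φ₁ · cos φ₂ · sin²(Δλ/2) = 0.945085.
c = 2·atan2(√a, √(1−a)) = 2.66852 rad → d = 6371·c ≈ 17001.12 km ≈ 9179.87 nmi.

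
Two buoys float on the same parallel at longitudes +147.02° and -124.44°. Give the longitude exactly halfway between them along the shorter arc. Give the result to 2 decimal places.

Signed shortest Δλ from +147.02° to -124.44° is +88.54°.
Midpoint longitude = +147.02° + (+88.54°)/2 = +147.02° + 44.27° = +191.29°.
Normalise into (−180°, 180°]: -168.71°.
(The naïve average (+147.02 + -124.44)/2 = 11.29° is on the wrong side of the globe.)

-168.71°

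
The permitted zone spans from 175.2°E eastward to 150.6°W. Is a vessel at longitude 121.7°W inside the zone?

Band width going east from +175.2° to -150.6°: ((-150.6 − 175.2) mod 360) = 34.2°.
Offset of -121.7° east of the west edge: ((-121.7 − 175.2) mod 360) = 63.1°.
63.1° > 34.2° ⇒ outside.

No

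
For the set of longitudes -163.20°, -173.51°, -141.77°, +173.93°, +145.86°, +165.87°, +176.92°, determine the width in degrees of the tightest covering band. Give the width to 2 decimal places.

72.37°

Sort the longitudes: -173.51°, -163.20°, -141.77°, +145.86°, +165.87°, +173.93°, +176.92°.
Eastward gaps between consecutive values (wrapping around): 10.31°, 21.43°, 287.63°, 20.01°, 8.06°, 2.99°, 9.57°.
Largest gap = 287.63° ⇒ minimal covering band is its complement: 360° − 287.63° = 72.37°.
Band runs from +145.86° eastward to -141.77°, crossing the antimeridian.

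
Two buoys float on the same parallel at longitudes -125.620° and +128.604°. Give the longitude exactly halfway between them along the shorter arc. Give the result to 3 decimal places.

-178.508°

Signed shortest Δλ from -125.620° to +128.604° is -105.776°.
Midpoint longitude = -125.620° + (-105.776°)/2 = -125.620° − 52.888° = -178.508°.
(The naïve average (-125.620 + +128.604)/2 = 1.492° is on the wrong side of the globe.)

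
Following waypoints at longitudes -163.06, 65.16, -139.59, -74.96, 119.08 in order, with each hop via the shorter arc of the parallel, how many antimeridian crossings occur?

Leg 1: -163.06° → +65.16°, shortest Δλ = -131.78° (west) — crosses 180°.
Leg 2: +65.16° → -139.59°, shortest Δλ = 155.25° (east) — crosses 180°.
Leg 3: -139.59° → -74.96°, shortest Δλ = 64.63° (east) — does not cross 180°.
Leg 4: -74.96° → +119.08°, shortest Δλ = -165.96° (west) — crosses 180°.
Total crossings: 3.

3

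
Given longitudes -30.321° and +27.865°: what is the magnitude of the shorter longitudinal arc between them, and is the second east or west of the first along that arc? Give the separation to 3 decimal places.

Raw difference: 27.865 − -30.321 = 58.186°.
Normalise into (−180°, 180°]: 58.186° stays 58.186°.
Positive ⇒ the second point lies to the east; separation 58.186°.

58.186° east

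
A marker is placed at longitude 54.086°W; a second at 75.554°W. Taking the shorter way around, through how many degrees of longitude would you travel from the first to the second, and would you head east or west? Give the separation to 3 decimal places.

21.468° west

Raw difference: -75.554 − -54.086 = -21.468°.
Normalise into (−180°, 180°]: -21.468° stays -21.468°.
Negative ⇒ the second point lies to the west; separation 21.468°.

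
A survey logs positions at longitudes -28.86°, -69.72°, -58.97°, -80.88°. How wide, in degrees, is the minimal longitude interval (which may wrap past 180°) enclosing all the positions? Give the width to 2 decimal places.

Sort the longitudes: -80.88°, -69.72°, -58.97°, -28.86°.
Eastward gaps between consecutive values (wrapping around): 11.16°, 10.75°, 30.11°, 307.98°.
Largest gap = 307.98° ⇒ minimal covering band is its complement: 360° − 307.98° = 52.02°.
Band runs from -80.88° eastward to -28.86°.

52.02°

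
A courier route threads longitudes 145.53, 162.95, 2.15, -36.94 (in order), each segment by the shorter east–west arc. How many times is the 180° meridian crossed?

Leg 1: +145.53° → +162.95°, shortest Δλ = 17.42° (east) — does not cross 180°.
Leg 2: +162.95° → +2.15°, shortest Δλ = -160.8° (west) — does not cross 180°.
Leg 3: +2.15° → -36.94°, shortest Δλ = -39.09° (west) — does not cross 180°.
Total crossings: 0.

0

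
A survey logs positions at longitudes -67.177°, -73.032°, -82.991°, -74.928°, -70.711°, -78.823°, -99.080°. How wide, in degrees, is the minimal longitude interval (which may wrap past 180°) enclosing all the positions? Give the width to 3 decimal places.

Sort the longitudes: -99.080°, -82.991°, -78.823°, -74.928°, -73.032°, -70.711°, -67.177°.
Eastward gaps between consecutive values (wrapping around): 16.089°, 4.168°, 3.895°, 1.896°, 2.321°, 3.534°, 328.097°.
Largest gap = 328.097° ⇒ minimal covering band is its complement: 360° − 328.097° = 31.903°.
Band runs from -99.080° eastward to -67.177°.

31.903°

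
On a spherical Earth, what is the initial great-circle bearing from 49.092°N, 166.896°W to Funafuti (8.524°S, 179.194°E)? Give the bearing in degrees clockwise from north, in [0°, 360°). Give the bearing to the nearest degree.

196°

Δλ = 179.194 − -166.896 = 346.090°; wrapped into (−180°, 180°]: -13.910°.
θ = atan2( sin Δλ · cos φ₂ , cos φ₁ · sin φ₂ − sin φ₁ · cos φ₂ · cos Δλ )
  = atan2(-0.23774, -0.82256) = -163.879° → normalised to [0°, 360°): 196.121°.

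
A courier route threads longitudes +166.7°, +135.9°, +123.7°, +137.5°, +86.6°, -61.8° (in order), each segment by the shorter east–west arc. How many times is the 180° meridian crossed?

0

Leg 1: +166.7° → +135.9°, shortest Δλ = -30.8° (west) — does not cross 180°.
Leg 2: +135.9° → +123.7°, shortest Δλ = -12.2° (west) — does not cross 180°.
Leg 3: +123.7° → +137.5°, shortest Δλ = 13.8° (east) — does not cross 180°.
Leg 4: +137.5° → +86.6°, shortest Δλ = -50.9° (west) — does not cross 180°.
Leg 5: +86.6° → -61.8°, shortest Δλ = -148.4° (west) — does not cross 180°.
Total crossings: 0.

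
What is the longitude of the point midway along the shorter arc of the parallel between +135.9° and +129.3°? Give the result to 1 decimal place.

Signed shortest Δλ from +135.9° to +129.3° is -6.6°.
Midpoint longitude = +135.9° + (-6.6°)/2 = +135.9° − 3.3° = +132.6°.

+132.6°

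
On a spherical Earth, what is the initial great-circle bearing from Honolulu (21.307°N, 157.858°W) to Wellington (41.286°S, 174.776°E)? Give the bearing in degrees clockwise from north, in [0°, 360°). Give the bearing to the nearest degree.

Δλ = 174.776 − -157.858 = 332.634°; wrapped into (−180°, 180°]: -27.366°.
θ = atan2( sin Δλ · cos φ₂ , cos φ₁ · sin φ₂ − sin φ₁ · cos φ₂ · cos Δλ )
  = atan2(-0.34541, -0.85720) = -158.053° → normalised to [0°, 360°): 201.947°.

202°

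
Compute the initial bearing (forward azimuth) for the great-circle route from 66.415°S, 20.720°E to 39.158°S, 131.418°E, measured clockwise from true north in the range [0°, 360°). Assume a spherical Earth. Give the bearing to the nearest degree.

Δλ = 131.418 − 20.720 = 110.698°.
θ = atan2( sin Δλ · cos φ₂ , cos φ₁ · sin φ₂ − sin φ₁ · cos φ₂ · cos Δλ )
  = atan2(0.72536, -0.50382) = 124.783° → normalised to [0°, 360°): 124.783°.

125°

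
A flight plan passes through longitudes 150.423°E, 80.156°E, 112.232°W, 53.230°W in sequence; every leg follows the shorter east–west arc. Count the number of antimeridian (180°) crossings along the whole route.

Leg 1: +150.423° → +80.156°, shortest Δλ = -70.267° (west) — does not cross 180°.
Leg 2: +80.156° → -112.232°, shortest Δλ = 167.612° (east) — crosses 180°.
Leg 3: -112.232° → -53.230°, shortest Δλ = 59.002° (east) — does not cross 180°.
Total crossings: 1.

1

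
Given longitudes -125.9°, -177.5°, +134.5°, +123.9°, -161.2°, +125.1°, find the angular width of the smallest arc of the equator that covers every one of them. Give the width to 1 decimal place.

Sort the longitudes: -177.5°, -161.2°, -125.9°, +123.9°, +125.1°, +134.5°.
Eastward gaps between consecutive values (wrapping around): 16.3°, 35.3°, 249.8°, 1.2°, 9.4°, 48.0°.
Largest gap = 249.8° ⇒ minimal covering band is its complement: 360° − 249.8° = 110.2°.
Band runs from +123.9° eastward to -125.9°, crossing the antimeridian.

110.2°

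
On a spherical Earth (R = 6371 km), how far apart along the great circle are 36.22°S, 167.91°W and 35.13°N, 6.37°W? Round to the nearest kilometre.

18346 km

Δλ = -6.37 − -167.91 = 161.54°.
Δφ = 35.13 − -36.22 = 71.35°.
a = sin²(Δφ/2) + cos φ₁ · cos φ₂ · sin²(Δλ/2) = 0.982934.
c = 2·atan2(√a, √(1−a)) = 2.87957 rad → d = 6371·c ≈ 18345.76 km.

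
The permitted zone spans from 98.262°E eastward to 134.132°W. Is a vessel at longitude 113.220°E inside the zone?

Band width going east from +98.262° to -134.132°: ((-134.132 − 98.262) mod 360) = 127.606°.
Offset of +113.220° east of the west edge: ((113.220 − 98.262) mod 360) = 14.958°.
14.958° ≤ 127.606° ⇒ inside.

Yes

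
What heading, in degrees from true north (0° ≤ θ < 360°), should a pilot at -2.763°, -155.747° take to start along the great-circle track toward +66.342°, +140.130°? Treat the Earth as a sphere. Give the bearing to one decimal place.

338.6°

Δλ = 140.130 − -155.747 = 295.877°; wrapped into (−180°, 180°]: -64.123°.
θ = atan2( sin Δλ · cos φ₂ , cos φ₁ · sin φ₂ − sin φ₁ · cos φ₂ · cos Δλ )
  = atan2(-0.36104, 0.92333) = -21.356° → normalised to [0°, 360°): 338.644°.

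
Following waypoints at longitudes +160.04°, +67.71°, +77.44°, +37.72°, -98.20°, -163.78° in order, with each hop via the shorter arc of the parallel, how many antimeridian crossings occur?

Leg 1: +160.04° → +67.71°, shortest Δλ = -92.33° (west) — does not cross 180°.
Leg 2: +67.71° → +77.44°, shortest Δλ = 9.73° (east) — does not cross 180°.
Leg 3: +77.44° → +37.72°, shortest Δλ = -39.72° (west) — does not cross 180°.
Leg 4: +37.72° → -98.20°, shortest Δλ = -135.92° (west) — does not cross 180°.
Leg 5: -98.20° → -163.78°, shortest Δλ = -65.58° (west) — does not cross 180°.
Total crossings: 0.

0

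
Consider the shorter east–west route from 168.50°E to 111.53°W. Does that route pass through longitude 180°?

Yes

Naïve |-111.53 − 168.50| = 280.03° > 180°, so the shorter arc goes the other way round — across 180°.
Signed shortest Δλ = ((-111.53 − 168.50 + 180) mod 360) − 180 = 79.97°.
Going east by 79.97° from +168.50° passes through 180° before reaching -111.53°.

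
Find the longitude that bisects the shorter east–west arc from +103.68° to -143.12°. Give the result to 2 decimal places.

+160.28°

Signed shortest Δλ from +103.68° to -143.12° is +113.20°.
Midpoint longitude = +103.68° + (+113.20°)/2 = +103.68° + 56.60° = +160.28°.
(The naïve average (+103.68 + -143.12)/2 = -19.72° is on the wrong side of the globe.)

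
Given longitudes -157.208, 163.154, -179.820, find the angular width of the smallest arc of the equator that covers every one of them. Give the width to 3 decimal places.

Sort the longitudes: -179.820°, -157.208°, +163.154°.
Eastward gaps between consecutive values (wrapping around): 22.612°, 320.362°, 17.026°.
Largest gap = 320.362° ⇒ minimal covering band is its complement: 360° − 320.362° = 39.638°.
Band runs from +163.154° eastward to -157.208°, crossing the antimeridian.

39.638°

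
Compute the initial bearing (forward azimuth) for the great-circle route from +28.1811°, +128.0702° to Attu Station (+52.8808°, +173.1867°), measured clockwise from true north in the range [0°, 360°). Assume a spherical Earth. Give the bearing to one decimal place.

40.4°

Δλ = 173.1867 − 128.0702 = 45.1165°.
θ = atan2( sin Δλ · cos φ₂ , cos φ₁ · sin φ₂ − sin φ₁ · cos φ₂ · cos Δλ )
  = atan2(0.42759, 0.50175) = 40.438° → normalised to [0°, 360°): 40.438°.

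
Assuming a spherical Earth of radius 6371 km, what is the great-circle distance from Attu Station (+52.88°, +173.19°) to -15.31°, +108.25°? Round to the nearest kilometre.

9778 km

Δλ = 108.25 − 173.19 = -64.94°.
Δφ = -15.31 − 52.88 = -68.19°.
a = sin²(Δφ/2) + cos φ₁ · cos φ₂ · sin²(Δλ/2) = 0.481997.
c = 2·atan2(√a, √(1−a)) = 1.53478 rad → d = 6371·c ≈ 9778.10 km.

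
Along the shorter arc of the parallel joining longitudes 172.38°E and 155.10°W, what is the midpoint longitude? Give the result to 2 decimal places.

Signed shortest Δλ from +172.38° to -155.10° is +32.52°.
Midpoint longitude = +172.38° + (+32.52°)/2 = +172.38° + 16.26° = +188.64°.
Normalise into (−180°, 180°]: -171.36°.
(The naïve average (+172.38 + -155.10)/2 = 8.64° is on the wrong side of the globe.)

171.36°W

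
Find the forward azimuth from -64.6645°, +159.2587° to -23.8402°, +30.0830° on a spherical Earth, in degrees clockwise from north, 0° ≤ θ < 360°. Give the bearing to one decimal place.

Δλ = 30.0830 − 159.2587 = -129.1757°.
θ = atan2( sin Δλ · cos φ₂ , cos φ₁ · sin φ₂ − sin φ₁ · cos φ₂ · cos Δλ )
  = atan2(-0.70907, -0.69519) = -134.434° → normalised to [0°, 360°): 225.566°.

225.6°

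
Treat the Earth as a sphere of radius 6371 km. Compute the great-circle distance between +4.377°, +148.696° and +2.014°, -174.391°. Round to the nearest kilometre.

4106 km

Δλ = -174.391 − 148.696 = -323.087°; wrapped into (−180°, 180°]: 36.913°.
Δφ = 2.014 − 4.377 = -2.363°.
a = sin²(Δφ/2) + cos φ₁ · cos φ₂ · sin²(Δλ/2) = 0.100297.
c = 2·atan2(√a, √(1−a)) = 0.64449 rad → d = 6371·c ≈ 4106.05 km.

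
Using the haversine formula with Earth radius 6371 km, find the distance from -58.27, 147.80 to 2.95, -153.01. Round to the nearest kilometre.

Δλ = -153.01 − 147.80 = -300.81°; wrapped into (−180°, 180°]: 59.19°.
Δφ = 2.95 − -58.27 = 61.22°.
a = sin²(Δφ/2) + cos φ₁ · cos φ₂ · sin²(Δλ/2) = 0.387379.
c = 2·atan2(√a, √(1−a)) = 1.34361 rad → d = 6371·c ≈ 8560.11 km.

8560 km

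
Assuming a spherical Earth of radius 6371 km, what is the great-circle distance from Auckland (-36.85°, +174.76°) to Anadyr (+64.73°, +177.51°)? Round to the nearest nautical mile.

6100 nmi

Δλ = 177.51 − 174.76 = 2.75°.
Δφ = 64.73 − -36.85 = 101.58°.
a = sin²(Δφ/2) + cos φ₁ · cos φ₂ · sin²(Δλ/2) = 0.600565.
c = 2·atan2(√a, √(1−a)) = 1.77331 rad → d = 6371·c ≈ 11297.74 km ≈ 6100.29 nmi.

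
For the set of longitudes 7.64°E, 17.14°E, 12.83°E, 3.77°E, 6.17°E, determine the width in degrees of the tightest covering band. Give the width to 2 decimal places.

13.37°

Sort the longitudes: +3.77°, +6.17°, +7.64°, +12.83°, +17.14°.
Eastward gaps between consecutive values (wrapping around): 2.40°, 1.47°, 5.19°, 4.31°, 346.63°.
Largest gap = 346.63° ⇒ minimal covering band is its complement: 360° − 346.63° = 13.37°.
Band runs from +3.77° eastward to +17.14°.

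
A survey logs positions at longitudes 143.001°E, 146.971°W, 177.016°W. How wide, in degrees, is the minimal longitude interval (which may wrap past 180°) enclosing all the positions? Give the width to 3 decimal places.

70.028°

Sort the longitudes: -177.016°, -146.971°, +143.001°.
Eastward gaps between consecutive values (wrapping around): 30.045°, 289.972°, 39.983°.
Largest gap = 289.972° ⇒ minimal covering band is its complement: 360° − 289.972° = 70.028°.
Band runs from +143.001° eastward to -146.971°, crossing the antimeridian.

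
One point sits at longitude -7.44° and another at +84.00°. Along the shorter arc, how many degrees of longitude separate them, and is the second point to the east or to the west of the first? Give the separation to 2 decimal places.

Raw difference: 84.00 − -7.44 = 91.44°.
Normalise into (−180°, 180°]: 91.44° stays 91.44°.
Positive ⇒ the second point lies to the east; separation 91.44°.

91.44° east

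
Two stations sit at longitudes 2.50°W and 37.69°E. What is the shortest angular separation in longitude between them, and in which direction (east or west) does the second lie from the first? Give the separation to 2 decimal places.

40.19° east

Raw difference: 37.69 − -2.50 = 40.19°.
Normalise into (−180°, 180°]: 40.19° stays 40.19°.
Positive ⇒ the second point lies to the east; separation 40.19°.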